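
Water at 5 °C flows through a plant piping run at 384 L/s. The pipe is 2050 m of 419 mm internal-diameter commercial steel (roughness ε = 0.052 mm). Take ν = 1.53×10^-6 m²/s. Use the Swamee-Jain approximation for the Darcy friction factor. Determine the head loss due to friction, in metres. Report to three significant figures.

V = 4Q/(πD²) = 4·0.384/(π·0.419²) = 2.785 m/s
Re = VD/ν = 2.785·0.419/1.53×10^-6 = 7.63×10^5 → turbulent
ε/D = 0.052/419 = 1.24×10^-4
Swamee-Jain: f = 0.01415
h_f = f(L/D)V²/(2g) = 0.01415·(2050/0.419)·2.785²/(2·9.81) = 27.37 m

h_f ≈ 27.4 m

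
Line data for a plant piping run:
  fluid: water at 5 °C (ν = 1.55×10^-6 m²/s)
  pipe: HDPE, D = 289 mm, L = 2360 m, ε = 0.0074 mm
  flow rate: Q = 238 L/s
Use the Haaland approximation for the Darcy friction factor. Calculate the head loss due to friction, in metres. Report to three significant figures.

h_f ≈ 69.9 m

V = 4Q/(πD²) = 4·0.238/(π·0.289²) = 3.628 m/s
Re = VD/ν = 3.628·0.289/1.55×10^-6 = 6.76×10^5 → turbulent
ε/D = 0.0074/289 = 2.56×10^-5
Haaland: f = 0.01276
h_f = f(L/D)V²/(2g) = 0.01276·(2360/0.289)·3.628²/(2·9.81) = 69.91 m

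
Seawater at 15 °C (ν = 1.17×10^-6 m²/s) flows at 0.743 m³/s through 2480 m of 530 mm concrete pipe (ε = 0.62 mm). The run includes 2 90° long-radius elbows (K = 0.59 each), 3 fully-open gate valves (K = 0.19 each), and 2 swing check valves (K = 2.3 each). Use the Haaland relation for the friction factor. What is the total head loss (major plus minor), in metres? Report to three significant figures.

V = 4Q/(πD²) = 3.368 m/s; V²/2g = 0.5781 m
Re = 1.53×10^6, ε/D = 0.00117 → f = 0.02060 (Haaland)
Major: h_f = f(L/D)·V²/2g = 0.02060·4679·0.5781 = 55.74 m
Minor: ΣK = 6.35; h_m = ΣK·V²/2g = 3.671 m
Total H_L = 55.74 + 3.671 = 59.41 m

H_L ≈ 59.4 m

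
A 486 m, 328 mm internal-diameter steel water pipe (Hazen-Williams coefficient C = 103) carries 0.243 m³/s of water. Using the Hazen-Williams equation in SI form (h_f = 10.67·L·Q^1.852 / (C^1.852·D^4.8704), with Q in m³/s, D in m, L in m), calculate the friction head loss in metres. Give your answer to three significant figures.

h_f = 10.67·486·0.243^1.852 / (103^1.852·0.328^4.8704) = 16.11 m

h_f ≈ 16.1 m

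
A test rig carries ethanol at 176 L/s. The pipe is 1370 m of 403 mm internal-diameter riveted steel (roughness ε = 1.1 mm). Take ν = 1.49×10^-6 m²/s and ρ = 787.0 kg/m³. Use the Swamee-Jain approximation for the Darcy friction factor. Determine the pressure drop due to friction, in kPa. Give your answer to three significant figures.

Δp ≈ 66.2 kPa

V = 4Q/(πD²) = 4·0.176/(π·0.403²) = 1.380 m/s
Re = VD/ν = 1.380·0.403/1.49×10^-6 = 3.73×10^5 → turbulent
ε/D = 1.1/403 = 0.00273
Swamee-Jain: f = 0.02600
h_f = f(L/D)V²/(2g) = 0.02600·(1370/0.403)·1.380²/(2·9.81) = 8.578 m
Δp = ρg·h_f = 787.0·9.81·8.578 = 66.23 kPa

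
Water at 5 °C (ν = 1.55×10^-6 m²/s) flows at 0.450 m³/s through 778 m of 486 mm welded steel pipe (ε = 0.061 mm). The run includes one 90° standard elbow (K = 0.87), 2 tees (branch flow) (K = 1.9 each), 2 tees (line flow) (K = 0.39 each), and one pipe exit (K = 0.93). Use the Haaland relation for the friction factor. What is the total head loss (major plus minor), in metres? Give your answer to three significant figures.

V = 4Q/(πD²) = 2.426 m/s; V²/2g = 0.2999 m
Re = 7.61×10^5, ε/D = 1.26×10^-4 → f = 0.01398 (Haaland)
Major: h_f = f(L/D)·V²/2g = 0.01398·1601·0.2999 = 6.712 m
Minor: ΣK = 6.38; h_m = ΣK·V²/2g = 1.913 m
Total H_L = 6.712 + 1.913 = 8.625 m

H_L ≈ 8.63 m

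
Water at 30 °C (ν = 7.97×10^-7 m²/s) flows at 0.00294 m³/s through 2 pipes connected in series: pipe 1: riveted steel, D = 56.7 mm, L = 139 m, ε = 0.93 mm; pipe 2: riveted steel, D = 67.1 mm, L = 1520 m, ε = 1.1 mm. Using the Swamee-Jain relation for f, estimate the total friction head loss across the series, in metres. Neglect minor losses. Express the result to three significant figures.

Pipe 1: V = 1.164 m/s, Re = 8.28×10^4, ε/D = 0.0164, f = 0.04594, h_1 = f(L/D)V²/2g = 7.783 m
Pipe 2: V = 0.8314 m/s, Re = 7.00×10^4, ε/D = 0.0164, f = 0.04606, h_2 = f(L/D)V²/2g = 36.76 m
Series → Q common, losses add: H = Σh = 44.54 m

H ≈ 44.5 m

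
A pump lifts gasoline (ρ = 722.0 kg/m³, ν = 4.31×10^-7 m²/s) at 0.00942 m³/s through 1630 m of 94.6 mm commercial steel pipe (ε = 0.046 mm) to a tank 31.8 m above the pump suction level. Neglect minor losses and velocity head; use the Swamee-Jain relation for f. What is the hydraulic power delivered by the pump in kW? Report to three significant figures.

P_hyd ≈ 4.05 kW

V = 4Q/(πD²) = 1.340 m/s; Re = 2.94×10^5; ε/D = 4.86×10^-4; f = 0.01828
h_f = f(L/D)V²/2g = 28.83 m
Total head H = z + h_f = 31.8 + 28.83 = 60.63 m
P_hyd = ρgQH = 722.0·9.81·0.00942·60.63 = 4.045 kW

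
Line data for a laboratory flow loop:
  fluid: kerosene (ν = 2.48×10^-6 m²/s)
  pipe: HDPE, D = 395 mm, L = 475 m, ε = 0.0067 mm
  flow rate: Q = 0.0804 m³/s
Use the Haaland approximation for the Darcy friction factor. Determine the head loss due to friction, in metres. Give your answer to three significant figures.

h_f ≈ 0.468 m

V = 4Q/(πD²) = 4·0.0804/(π·0.395²) = 0.6561 m/s
Re = VD/ν = 0.6561·0.395/2.48×10^-6 = 1.05×10^5 → turbulent
ε/D = 0.0067/395 = 1.70×10^-5
Haaland: f = 0.01773
h_f = f(L/D)V²/(2g) = 0.01773·(475/0.395)·0.6561²/(2·9.81) = 0.4677 m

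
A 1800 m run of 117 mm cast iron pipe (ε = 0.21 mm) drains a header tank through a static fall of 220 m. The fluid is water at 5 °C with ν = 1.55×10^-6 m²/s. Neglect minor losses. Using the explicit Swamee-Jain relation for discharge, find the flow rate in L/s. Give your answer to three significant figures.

Swamee-Jain (Type II): Q = -0.965·√(gD⁵h_f/L)·ln[ε/(3.7D) + √(3.17ν²L/(gD³h_f))]
√(gD⁵h_f/L) = √(9.81·0.117⁵·220/1800) = 0.005127
ε/(3.7D) = 4.85×10^-4; √(3.17ν²L/(gD³h_f)) = 6.30×10^-5
Q = -0.965·0.005127·ln(5.481×10^-4) = 0.03715 m³/s
Check: V = 3.46 m/s, Re = 2.61×10^5, f = 0.02366, h_f = 222 m ≈ 220 m ✓

Q ≈ 37.2 L/s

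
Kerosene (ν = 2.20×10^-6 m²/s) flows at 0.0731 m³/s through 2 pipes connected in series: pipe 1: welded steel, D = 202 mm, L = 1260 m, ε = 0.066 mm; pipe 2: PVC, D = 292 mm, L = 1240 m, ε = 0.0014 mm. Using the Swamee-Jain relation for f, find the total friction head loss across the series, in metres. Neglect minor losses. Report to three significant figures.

H ≈ 33.8 m

Pipe 1: V = 2.281 m/s, Re = 2.09×10^5, ε/D = 3.27×10^-4, f = 0.01787, h_1 = f(L/D)V²/2g = 29.55 m
Pipe 2: V = 1.092 m/s, Re = 1.45×10^5, ε/D = 4.79×10^-6, f = 0.01659, h_2 = f(L/D)V²/2g = 4.279 m
Series → Q common, losses add: H = Σh = 33.83 m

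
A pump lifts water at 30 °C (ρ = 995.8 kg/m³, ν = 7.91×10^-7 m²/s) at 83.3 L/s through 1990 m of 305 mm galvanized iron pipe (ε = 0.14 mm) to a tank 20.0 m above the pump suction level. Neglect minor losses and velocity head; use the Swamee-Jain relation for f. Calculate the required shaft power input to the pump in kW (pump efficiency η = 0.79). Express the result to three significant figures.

P_shaft ≈ 28.5 kW

V = 4Q/(πD²) = 1.140 m/s; Re = 4.40×10^5; ε/D = 4.59×10^-4; f = 0.01764
h_f = f(L/D)V²/2g = 7.625 m
Total head H = z + h_f = 20.0 + 7.625 = 27.63 m
P_hyd = ρgQH = 995.8·9.81·0.0833·27.63 = 22.48 kW
P_shaft = P_hyd/η = 22.48/0.79 = 28.46 kW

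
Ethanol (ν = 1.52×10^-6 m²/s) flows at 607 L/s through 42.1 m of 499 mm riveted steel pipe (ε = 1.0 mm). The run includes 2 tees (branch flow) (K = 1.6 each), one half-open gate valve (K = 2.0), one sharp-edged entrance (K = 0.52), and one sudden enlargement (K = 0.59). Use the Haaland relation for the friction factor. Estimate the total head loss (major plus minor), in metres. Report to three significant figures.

V = 4Q/(πD²) = 3.104 m/s; V²/2g = 0.4910 m
Re = 1.02×10^6, ε/D = 0.00200 → f = 0.02364 (Haaland)
Major: h_f = f(L/D)·V²/2g = 0.02364·84.37·0.4910 = 0.9793 m
Minor: ΣK = 6.31; h_m = ΣK·V²/2g = 3.098 m
Total H_L = 0.9793 + 3.098 = 4.078 m

H_L ≈ 4.08 m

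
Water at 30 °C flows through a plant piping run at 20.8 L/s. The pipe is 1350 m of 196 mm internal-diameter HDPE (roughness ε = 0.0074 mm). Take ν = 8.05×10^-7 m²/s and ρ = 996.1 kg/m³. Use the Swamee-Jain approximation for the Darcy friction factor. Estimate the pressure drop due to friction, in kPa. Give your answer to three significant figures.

V = 4Q/(πD²) = 4·0.0208/(π·0.196²) = 0.6894 m/s
Re = VD/ν = 0.6894·0.196/8.05×10^-7 = 1.68×10^5 → turbulent
ε/D = 0.0074/196 = 3.78×10^-5
Swamee-Jain: f = 0.01638
h_f = f(L/D)V²/(2g) = 0.01638·(1350/0.196)·0.6894²/(2·9.81) = 2.734 m
Δp = ρg·h_f = 996.1·9.81·2.734 = 26.71 kPa

Δp ≈ 26.7 kPa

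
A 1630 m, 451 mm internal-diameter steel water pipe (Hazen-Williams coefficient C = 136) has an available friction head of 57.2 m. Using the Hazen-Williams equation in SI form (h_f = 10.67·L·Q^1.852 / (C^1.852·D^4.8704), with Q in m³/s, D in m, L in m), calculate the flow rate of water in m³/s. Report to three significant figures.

Q ≈ 0.765 m³/s

Rearranging: Q = [h_f·C^1.852·D^4.8704 / (10.67·L)]^(1/1.852)
Q = [57.2·136^1.852·0.451^4.8704 / (10.67·1630)]^0.540 = 0.7645 m³/s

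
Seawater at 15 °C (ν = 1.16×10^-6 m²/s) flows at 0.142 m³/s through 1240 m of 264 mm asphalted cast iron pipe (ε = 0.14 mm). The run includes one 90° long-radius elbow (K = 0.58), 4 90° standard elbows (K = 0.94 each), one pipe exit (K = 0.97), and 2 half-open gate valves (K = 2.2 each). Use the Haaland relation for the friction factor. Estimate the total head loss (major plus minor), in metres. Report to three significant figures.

H_L ≈ 31.8 m

V = 4Q/(πD²) = 2.594 m/s; V²/2g = 0.3430 m
Re = 5.90×10^5, ε/D = 5.30×10^-4 → f = 0.01765 (Haaland)
Major: h_f = f(L/D)·V²/2g = 0.01765·4697·0.3430 = 28.44 m
Minor: ΣK = 9.71; h_m = ΣK·V²/2g = 3.330 m
Total H_L = 28.44 + 3.330 = 31.77 m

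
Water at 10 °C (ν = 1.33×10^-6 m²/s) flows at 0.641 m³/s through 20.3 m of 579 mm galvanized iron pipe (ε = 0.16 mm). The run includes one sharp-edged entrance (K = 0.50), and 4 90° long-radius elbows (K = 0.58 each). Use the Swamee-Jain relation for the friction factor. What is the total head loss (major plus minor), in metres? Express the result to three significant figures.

H_L ≈ 1.02 m

V = 4Q/(πD²) = 2.435 m/s; V²/2g = 0.3021 m
Re = 1.06×10^6, ε/D = 2.76×10^-4 → f = 0.01550 (Swamee-Jain)
Major: h_f = f(L/D)·V²/2g = 0.01550·35.06·0.3021 = 0.1642 m
Minor: ΣK = 2.82; h_m = ΣK·V²/2g = 0.8519 m
Total H_L = 0.1642 + 0.8519 = 1.016 m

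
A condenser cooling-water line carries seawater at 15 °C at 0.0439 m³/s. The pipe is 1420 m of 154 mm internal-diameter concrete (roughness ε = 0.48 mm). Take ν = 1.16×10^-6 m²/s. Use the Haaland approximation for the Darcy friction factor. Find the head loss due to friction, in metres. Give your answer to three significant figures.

h_f ≈ 70.2 m

V = 4Q/(πD²) = 4·0.0439/(π·0.154²) = 2.357 m/s
Re = VD/ν = 2.357·0.154/1.16×10^-6 = 3.13×10^5 → turbulent
ε/D = 0.48/154 = 0.00312
Haaland: f = 0.02688
h_f = f(L/D)V²/(2g) = 0.02688·(1420/0.154)·2.357²/(2·9.81) = 70.17 m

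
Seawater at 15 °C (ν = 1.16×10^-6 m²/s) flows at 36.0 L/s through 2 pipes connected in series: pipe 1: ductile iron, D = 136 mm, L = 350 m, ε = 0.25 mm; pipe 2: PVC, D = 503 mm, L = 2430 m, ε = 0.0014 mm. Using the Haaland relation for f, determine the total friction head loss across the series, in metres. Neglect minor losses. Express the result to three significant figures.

H ≈ 19.1 m

Pipe 1: V = 2.478 m/s, Re = 2.91×10^5, ε/D = 0.00184, f = 0.02353, h_1 = f(L/D)V²/2g = 18.95 m
Pipe 2: V = 0.1812 m/s, Re = 7.86×10^4, ε/D = 2.78×10^-6, f = 0.01877, h_2 = f(L/D)V²/2g = 0.1517 m
Series → Q common, losses add: H = Σh = 19.11 m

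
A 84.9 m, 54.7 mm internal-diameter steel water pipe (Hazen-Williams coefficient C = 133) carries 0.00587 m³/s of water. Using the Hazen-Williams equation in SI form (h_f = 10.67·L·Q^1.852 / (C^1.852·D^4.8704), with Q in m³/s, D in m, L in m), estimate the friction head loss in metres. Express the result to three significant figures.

h_f ≈ 10.9 m

h_f = 10.67·84.9·0.00587^1.852 / (133^1.852·0.0547^4.8704) = 10.91 m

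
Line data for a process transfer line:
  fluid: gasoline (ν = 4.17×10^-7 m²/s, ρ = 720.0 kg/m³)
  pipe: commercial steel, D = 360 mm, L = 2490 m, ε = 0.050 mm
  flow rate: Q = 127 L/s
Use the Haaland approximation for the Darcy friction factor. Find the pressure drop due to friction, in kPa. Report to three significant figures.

V = 4Q/(πD²) = 4·0.127/(π·0.360²) = 1.248 m/s
Re = VD/ν = 1.248·0.360/4.17×10^-7 = 1.08×10^6 → turbulent
ε/D = 0.050/360 = 1.39×10^-4
Haaland: f = 0.01380
h_f = f(L/D)V²/(2g) = 0.01380·(2490/0.360)·1.248²/(2·9.81) = 7.573 m
Δp = ρg·h_f = 720.0·9.81·7.573 = 53.49 kPa

Δp ≈ 53.5 kPa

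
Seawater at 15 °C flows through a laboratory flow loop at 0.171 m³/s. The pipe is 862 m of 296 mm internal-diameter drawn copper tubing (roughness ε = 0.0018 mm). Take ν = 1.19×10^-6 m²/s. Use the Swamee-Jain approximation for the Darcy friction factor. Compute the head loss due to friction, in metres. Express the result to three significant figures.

h_f ≈ 11.7 m

V = 4Q/(πD²) = 4·0.171/(π·0.296²) = 2.485 m/s
Re = VD/ν = 2.485·0.296/1.19×10^-6 = 6.18×10^5 → turbulent
ε/D = 0.0018/296 = 6.08×10^-6
Swamee-Jain: f = 0.01272
h_f = f(L/D)V²/(2g) = 0.01272·(862/0.296)·2.485²/(2·9.81) = 11.66 m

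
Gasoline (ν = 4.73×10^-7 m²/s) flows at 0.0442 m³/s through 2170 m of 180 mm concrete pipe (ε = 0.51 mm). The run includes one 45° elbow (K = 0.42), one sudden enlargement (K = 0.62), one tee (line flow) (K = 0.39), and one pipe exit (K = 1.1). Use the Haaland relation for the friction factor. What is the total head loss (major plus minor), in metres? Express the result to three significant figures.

V = 4Q/(πD²) = 1.737 m/s; V²/2g = 0.1538 m
Re = 6.61×10^5, ε/D = 0.00283 → f = 0.02599 (Haaland)
Major: h_f = f(L/D)·V²/2g = 0.02599·12056·0.1538 = 48.19 m
Minor: ΣK = 2.53; h_m = ΣK·V²/2g = 0.3890 m
Total H_L = 48.19 + 0.3890 = 48.58 m

H_L ≈ 48.6 m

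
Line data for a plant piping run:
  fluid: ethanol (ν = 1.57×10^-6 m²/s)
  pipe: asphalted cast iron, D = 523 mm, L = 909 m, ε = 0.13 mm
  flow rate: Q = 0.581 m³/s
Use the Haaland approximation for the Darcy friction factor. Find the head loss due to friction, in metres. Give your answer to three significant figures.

h_f ≈ 9.84 m

V = 4Q/(πD²) = 4·0.581/(π·0.523²) = 2.704 m/s
Re = VD/ν = 2.704·0.523/1.57×10^-6 = 9.01×10^5 → turbulent
ε/D = 0.13/523 = 2.49×10^-4
Haaland: f = 0.01518
h_f = f(L/D)V²/(2g) = 0.01518·(909/0.523)·2.704²/(2·9.81) = 9.838 m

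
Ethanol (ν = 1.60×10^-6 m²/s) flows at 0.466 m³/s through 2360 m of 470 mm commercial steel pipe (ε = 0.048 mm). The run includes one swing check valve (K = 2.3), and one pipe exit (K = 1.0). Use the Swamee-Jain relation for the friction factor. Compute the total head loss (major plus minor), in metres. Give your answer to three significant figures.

H_L ≈ 26.7 m

V = 4Q/(πD²) = 2.686 m/s; V²/2g = 0.3677 m
Re = 7.89×10^5, ε/D = 1.02×10^-4 → f = 0.01382 (Swamee-Jain)
Major: h_f = f(L/D)·V²/2g = 0.01382·5021·0.3677 = 25.52 m
Minor: ΣK = 3.30; h_m = ΣK·V²/2g = 1.213 m
Total H_L = 25.52 + 1.213 = 26.74 m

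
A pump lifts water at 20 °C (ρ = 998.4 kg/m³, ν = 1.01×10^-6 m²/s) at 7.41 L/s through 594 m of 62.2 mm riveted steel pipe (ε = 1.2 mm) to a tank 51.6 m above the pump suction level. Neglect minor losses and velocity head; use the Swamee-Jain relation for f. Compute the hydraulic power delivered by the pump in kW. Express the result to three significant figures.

P_hyd ≈ 13.9 kW

V = 4Q/(πD²) = 2.439 m/s; Re = 1.50×10^5; ε/D = 0.0193; f = 0.04841
h_f = f(L/D)V²/2g = 140.1 m
Total head H = z + h_f = 51.6 + 140.1 = 191.7 m
P_hyd = ρgQH = 998.4·9.81·0.00741·191.7 = 13.92 kW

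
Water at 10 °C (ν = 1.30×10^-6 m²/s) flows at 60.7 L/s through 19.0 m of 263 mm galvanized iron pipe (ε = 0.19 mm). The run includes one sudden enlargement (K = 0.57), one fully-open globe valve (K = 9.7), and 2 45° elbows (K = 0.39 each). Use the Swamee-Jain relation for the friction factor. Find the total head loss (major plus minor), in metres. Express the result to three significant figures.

V = 4Q/(πD²) = 1.117 m/s; V²/2g = 0.06363 m
Re = 2.26×10^5, ε/D = 7.22×10^-4 → f = 0.01985 (Swamee-Jain)
Major: h_f = f(L/D)·V²/2g = 0.01985·72.24·0.06363 = 0.09123 m
Minor: ΣK = 11.0; h_m = ΣK·V²/2g = 0.7031 m
Total H_L = 0.09123 + 0.7031 = 0.7944 m

H_L ≈ 0.794 m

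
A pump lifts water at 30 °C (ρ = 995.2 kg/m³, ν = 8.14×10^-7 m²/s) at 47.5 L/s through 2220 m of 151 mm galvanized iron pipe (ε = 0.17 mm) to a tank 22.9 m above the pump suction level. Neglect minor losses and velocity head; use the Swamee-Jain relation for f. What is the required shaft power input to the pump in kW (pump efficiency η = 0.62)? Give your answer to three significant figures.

V = 4Q/(πD²) = 2.652 m/s; Re = 4.92×10^5; ε/D = 0.00113; f = 0.02089
h_f = f(L/D)V²/2g = 110.2 m
Total head H = z + h_f = 22.9 + 110.2 = 133.1 m
P_hyd = ρgQH = 995.2·9.81·0.0475·133.1 = 61.70 kW
P_shaft = P_hyd/η = 61.70/0.62 = 99.52 kW

P_shaft ≈ 99.5 kW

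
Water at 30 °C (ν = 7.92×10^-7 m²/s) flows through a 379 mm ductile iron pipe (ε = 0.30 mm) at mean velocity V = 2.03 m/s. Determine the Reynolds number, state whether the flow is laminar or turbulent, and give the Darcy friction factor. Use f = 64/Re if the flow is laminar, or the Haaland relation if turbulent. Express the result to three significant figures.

Re ≈ 9.71×10^5; turbulent; f ≈ 0.0189

Re = VD/ν = 2.030·0.379/7.92×10^-7 = 9.71×10^5
Re > 4000 → turbulent; ε/D = 7.92×10^-4
Haaland: f = 0.01893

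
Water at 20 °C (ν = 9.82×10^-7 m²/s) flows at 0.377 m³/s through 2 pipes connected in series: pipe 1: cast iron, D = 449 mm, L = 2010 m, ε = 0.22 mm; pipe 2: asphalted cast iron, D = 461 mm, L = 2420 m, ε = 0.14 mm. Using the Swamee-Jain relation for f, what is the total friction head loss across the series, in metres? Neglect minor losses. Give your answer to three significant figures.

H ≈ 43.7 m

Pipe 1: V = 2.381 m/s, Re = 1.09×10^6, ε/D = 4.90×10^-4, f = 0.01719, h_1 = f(L/D)V²/2g = 22.23 m
Pipe 2: V = 2.259 m/s, Re = 1.06×10^6, ε/D = 3.04×10^-4, f = 0.01575, h_2 = f(L/D)V²/2g = 21.50 m
Series → Q common, losses add: H = Σh = 43.73 m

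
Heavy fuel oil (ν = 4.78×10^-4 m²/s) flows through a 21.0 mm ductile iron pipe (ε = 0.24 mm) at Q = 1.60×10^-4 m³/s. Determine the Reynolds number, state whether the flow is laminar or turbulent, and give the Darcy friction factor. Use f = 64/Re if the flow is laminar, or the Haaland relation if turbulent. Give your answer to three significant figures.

Re ≈ 20.3; laminar; f = 64/Re ≈ 3.15

V = 4Q/(πD²) = 0.4619 m/s
Re = VD/ν = 0.4619·0.0210/4.78×10^-4 = 20.3
Re < 2300 → laminar → f = 64/Re = 3.154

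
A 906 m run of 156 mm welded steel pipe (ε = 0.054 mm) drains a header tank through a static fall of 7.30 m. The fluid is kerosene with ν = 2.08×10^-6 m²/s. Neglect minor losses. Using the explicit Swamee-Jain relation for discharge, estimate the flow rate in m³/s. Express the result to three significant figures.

Q ≈ 0.0211 m³/s

Swamee-Jain (Type II): Q = -0.965·√(gD⁵h_f/L)·ln[ε/(3.7D) + √(3.17ν²L/(gD³h_f))]
√(gD⁵h_f/L) = √(9.81·0.156⁵·7.30/906) = 0.002702
ε/(3.7D) = 9.36×10^-5; √(3.17ν²L/(gD³h_f)) = 2.14×10^-4
Q = -0.965·0.002702·ln(3.073×10^-4) = 0.02109 m³/s
Check: V = 1.10 m/s, Re = 8.28×10^4, f = 0.02029, h_f = 7.31 m ≈ 7.30 m ✓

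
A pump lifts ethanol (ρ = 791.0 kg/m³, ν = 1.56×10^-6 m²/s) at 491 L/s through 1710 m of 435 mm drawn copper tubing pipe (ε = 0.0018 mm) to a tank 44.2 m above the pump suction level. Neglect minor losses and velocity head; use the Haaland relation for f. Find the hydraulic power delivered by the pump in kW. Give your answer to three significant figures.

P_hyd ≈ 267 kW

V = 4Q/(πD²) = 3.304 m/s; Re = 9.21×10^5; ε/D = 4.14×10^-6; f = 0.01181
h_f = f(L/D)V²/2g = 25.84 m
Total head H = z + h_f = 44.2 + 25.84 = 70.04 m
P_hyd = ρgQH = 791.0·9.81·0.491·70.04 = 266.8 kW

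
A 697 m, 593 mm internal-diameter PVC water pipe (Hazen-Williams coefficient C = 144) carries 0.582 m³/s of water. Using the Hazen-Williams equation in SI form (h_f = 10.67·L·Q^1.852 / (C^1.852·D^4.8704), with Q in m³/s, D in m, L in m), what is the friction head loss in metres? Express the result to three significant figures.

h_f ≈ 3.50 m

h_f = 10.67·697·0.582^1.852 / (144^1.852·0.593^4.8704) = 3.500 m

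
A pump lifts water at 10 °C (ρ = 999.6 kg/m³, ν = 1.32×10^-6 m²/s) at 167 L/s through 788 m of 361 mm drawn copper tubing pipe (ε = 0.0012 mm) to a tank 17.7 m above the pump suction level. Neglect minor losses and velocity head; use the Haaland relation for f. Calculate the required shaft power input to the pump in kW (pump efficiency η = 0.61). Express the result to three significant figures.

P_shaft ≈ 58.1 kW

V = 4Q/(πD²) = 1.632 m/s; Re = 4.46×10^5; ε/D = 3.32×10^-6; f = 0.01337
h_f = f(L/D)V²/2g = 3.959 m
Total head H = z + h_f = 17.7 + 3.959 = 21.66 m
P_hyd = ρgQH = 999.6·9.81·0.167·21.66 = 35.47 kW
P_shaft = P_hyd/η = 35.47/0.61 = 58.15 kW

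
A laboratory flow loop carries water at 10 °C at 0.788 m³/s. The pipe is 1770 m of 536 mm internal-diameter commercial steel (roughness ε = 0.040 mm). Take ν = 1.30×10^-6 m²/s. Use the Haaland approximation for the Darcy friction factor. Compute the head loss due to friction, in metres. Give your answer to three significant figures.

h_f ≈ 25.7 m

V = 4Q/(πD²) = 4·0.788/(π·0.536²) = 3.492 m/s
Re = VD/ν = 3.492·0.536/1.30×10^-6 = 1.44×10^6 → turbulent
ε/D = 0.040/536 = 7.46×10^-5
Haaland: f = 0.01254
h_f = f(L/D)V²/(2g) = 0.01254·(1770/0.536)·3.492²/(2·9.81) = 25.74 m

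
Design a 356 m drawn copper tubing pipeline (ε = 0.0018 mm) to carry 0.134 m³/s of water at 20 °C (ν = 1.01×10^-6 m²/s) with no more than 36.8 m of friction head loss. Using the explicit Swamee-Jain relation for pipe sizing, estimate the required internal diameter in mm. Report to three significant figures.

D ≈ 178 mm

Swamee-Jain (Type III): D = 0.66·[ε^1.25·(LQ²/(gh_f))^4.75 + ν·Q^9.4·(L/(gh_f))^5.2]^0.04
LQ²/(gh_f) = 0.01771; L/(gh_f) = 0.9861
Term 1 = ε^1.25·(…)^4.75 = 3.15×10^-16; Term 2 = ν·Q^9.4·(…)^5.2 = 5.86×10^-15
D = 0.66·(3.15×10^-16 + 5.86×10^-15)^0.04 = 0.1783 m = 178 mm
Check: V = 5.37 m/s, Re = 9.47×10^5, f = 0.01195, h_f = 35.0 m ≈ 36.8 m ✓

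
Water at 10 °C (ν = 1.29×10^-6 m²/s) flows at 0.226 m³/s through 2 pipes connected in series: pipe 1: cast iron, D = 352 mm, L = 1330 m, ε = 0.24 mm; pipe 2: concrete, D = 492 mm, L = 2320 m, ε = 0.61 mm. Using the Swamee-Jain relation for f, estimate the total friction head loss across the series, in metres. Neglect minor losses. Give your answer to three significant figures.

Pipe 1: V = 2.322 m/s, Re = 6.34×10^5, ε/D = 6.82×10^-4, f = 0.01866, h_1 = f(L/D)V²/2g = 19.38 m
Pipe 2: V = 1.189 m/s, Re = 4.53×10^5, ε/D = 0.00124, f = 0.02140, h_2 = f(L/D)V²/2g = 7.266 m
Series → Q common, losses add: H = Σh = 26.65 m

H ≈ 26.6 m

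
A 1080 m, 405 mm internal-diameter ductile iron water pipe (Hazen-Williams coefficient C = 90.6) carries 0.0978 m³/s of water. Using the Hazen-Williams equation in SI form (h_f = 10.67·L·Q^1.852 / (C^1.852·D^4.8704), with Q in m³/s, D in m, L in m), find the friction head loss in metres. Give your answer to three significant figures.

h_f ≈ 3.01 m

h_f = 10.67·1080·0.0978^1.852 / (90.6^1.852·0.405^4.8704) = 3.013 m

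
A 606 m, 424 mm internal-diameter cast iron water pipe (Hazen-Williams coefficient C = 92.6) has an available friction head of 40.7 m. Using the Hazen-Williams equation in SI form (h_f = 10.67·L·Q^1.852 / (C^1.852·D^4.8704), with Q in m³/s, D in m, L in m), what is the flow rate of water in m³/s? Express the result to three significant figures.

Q ≈ 0.628 m³/s

Rearranging: Q = [h_f·C^1.852·D^4.8704 / (10.67·L)]^(1/1.852)
Q = [40.7·92.6^1.852·0.424^4.8704 / (10.67·606)]^0.540 = 0.6283 m³/s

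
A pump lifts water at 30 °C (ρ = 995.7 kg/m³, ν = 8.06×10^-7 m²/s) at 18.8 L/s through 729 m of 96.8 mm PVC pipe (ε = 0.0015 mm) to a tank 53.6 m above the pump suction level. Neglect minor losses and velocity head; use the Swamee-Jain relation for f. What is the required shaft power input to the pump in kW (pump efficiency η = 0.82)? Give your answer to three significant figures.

P_shaft ≈ 20.1 kW

V = 4Q/(πD²) = 2.555 m/s; Re = 3.07×10^5; ε/D = 1.55×10^-5; f = 0.01450
h_f = f(L/D)V²/2g = 36.31 m
Total head H = z + h_f = 53.6 + 36.31 = 89.91 m
P_hyd = ρgQH = 995.7·9.81·0.0188·89.91 = 16.51 kW
P_shaft = P_hyd/η = 16.51/0.82 = 20.14 kW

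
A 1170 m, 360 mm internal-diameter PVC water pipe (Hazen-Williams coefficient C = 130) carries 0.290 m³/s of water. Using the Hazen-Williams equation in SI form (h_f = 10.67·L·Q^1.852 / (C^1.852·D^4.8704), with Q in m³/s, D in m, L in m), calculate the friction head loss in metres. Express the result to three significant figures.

h_f ≈ 22.2 m

h_f = 10.67·1170·0.290^1.852 / (130^1.852·0.360^4.8704) = 22.22 m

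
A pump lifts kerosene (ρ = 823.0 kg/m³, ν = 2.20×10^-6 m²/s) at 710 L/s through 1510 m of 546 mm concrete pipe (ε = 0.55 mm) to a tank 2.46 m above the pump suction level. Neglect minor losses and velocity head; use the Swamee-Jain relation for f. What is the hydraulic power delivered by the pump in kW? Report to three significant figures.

P_hyd ≈ 164 kW

V = 4Q/(πD²) = 3.032 m/s; Re = 7.53×10^5; ε/D = 0.00101; f = 0.02017
h_f = f(L/D)V²/2g = 26.15 m
Total head H = z + h_f = 2.46 + 26.15 = 28.61 m
P_hyd = ρgQH = 823.0·9.81·0.710·28.61 = 164.0 kW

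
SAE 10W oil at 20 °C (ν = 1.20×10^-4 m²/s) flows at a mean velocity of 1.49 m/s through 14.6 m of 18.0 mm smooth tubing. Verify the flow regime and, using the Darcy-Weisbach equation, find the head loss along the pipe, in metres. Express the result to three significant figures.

Re = VD/ν = 1.49·0.01800/1.20×10^-4 = 223 → laminar (Re < 2300)
f = 64/Re = 0.2864
h_f = f(L/D)V²/(2g) = 0.2864·(14.6/0.01800)·1.49²/(2·9.81) = 26.28 m

h_f ≈ 26.3 m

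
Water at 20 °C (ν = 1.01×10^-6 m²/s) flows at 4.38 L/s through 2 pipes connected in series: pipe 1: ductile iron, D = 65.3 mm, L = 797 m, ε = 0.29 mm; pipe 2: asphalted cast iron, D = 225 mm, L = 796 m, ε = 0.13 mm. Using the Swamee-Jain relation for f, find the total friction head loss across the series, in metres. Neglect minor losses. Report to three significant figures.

Pipe 1: V = 1.308 m/s, Re = 8.46×10^4, ε/D = 0.00444, f = 0.03077, h_1 = f(L/D)V²/2g = 32.74 m
Pipe 2: V = 0.1102 m/s, Re = 2.45×10^4, ε/D = 5.78×10^-4, f = 0.02606, h_2 = f(L/D)V²/2g = 0.05701 m
Series → Q common, losses add: H = Σh = 32.80 m

H ≈ 32.8 m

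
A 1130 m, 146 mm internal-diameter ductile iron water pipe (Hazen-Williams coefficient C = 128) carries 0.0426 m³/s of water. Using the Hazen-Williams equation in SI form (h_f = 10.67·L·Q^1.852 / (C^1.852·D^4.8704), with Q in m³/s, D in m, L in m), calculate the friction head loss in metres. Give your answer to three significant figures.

h_f = 10.67·1130·0.0426^1.852 / (128^1.852·0.146^4.8704) = 51.32 m

h_f ≈ 51.3 m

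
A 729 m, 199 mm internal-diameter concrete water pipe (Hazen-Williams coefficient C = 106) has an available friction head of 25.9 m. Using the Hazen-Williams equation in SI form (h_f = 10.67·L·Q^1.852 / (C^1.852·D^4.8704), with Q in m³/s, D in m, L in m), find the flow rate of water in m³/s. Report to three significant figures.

Q ≈ 0.0698 m³/s

Rearranging: Q = [h_f·C^1.852·D^4.8704 / (10.67·L)]^(1/1.852)
Q = [25.9·106^1.852·0.199^4.8704 / (10.67·729)]^0.540 = 0.06976 m³/s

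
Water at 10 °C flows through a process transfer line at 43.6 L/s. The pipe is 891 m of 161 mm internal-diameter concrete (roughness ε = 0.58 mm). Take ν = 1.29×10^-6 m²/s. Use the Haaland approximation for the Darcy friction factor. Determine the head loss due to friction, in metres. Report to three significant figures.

V = 4Q/(πD²) = 4·0.0436/(π·0.161²) = 2.142 m/s
Re = VD/ν = 2.142·0.161/1.29×10^-6 = 2.67×10^5 → turbulent
ε/D = 0.58/161 = 0.00360
Haaland: f = 0.02802
h_f = f(L/D)V²/(2g) = 0.02802·(891/0.161)·2.142²/(2·9.81) = 36.25 m

h_f ≈ 36.3 m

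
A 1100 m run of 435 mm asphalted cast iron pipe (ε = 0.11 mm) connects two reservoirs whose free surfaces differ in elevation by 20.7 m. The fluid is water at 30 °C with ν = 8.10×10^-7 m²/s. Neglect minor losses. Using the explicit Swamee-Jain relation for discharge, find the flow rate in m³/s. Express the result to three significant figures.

Swamee-Jain (Type II): Q = -0.965·√(gD⁵h_f/L)·ln[ε/(3.7D) + √(3.17ν²L/(gD³h_f))]
√(gD⁵h_f/L) = √(9.81·0.435⁵·20.7/1100) = 0.05362
ε/(3.7D) = 6.83×10^-5; √(3.17ν²L/(gD³h_f)) = 1.17×10^-5
Q = -0.965·0.05362·ln(8.004×10^-5) = 0.4881 m³/s
Check: V = 3.28 m/s, Re = 1.76×10^6, f = 0.01498, h_f = 20.8 m ≈ 20.7 m ✓

Q ≈ 0.488 m³/s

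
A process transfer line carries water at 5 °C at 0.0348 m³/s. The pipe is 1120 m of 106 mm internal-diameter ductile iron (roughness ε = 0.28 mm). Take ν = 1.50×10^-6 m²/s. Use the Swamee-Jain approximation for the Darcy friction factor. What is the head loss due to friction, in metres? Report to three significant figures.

h_f ≈ 217 m

V = 4Q/(πD²) = 4·0.0348/(π·0.106²) = 3.943 m/s
Re = VD/ν = 3.943·0.106/1.50×10^-6 = 2.79×10^5 → turbulent
ε/D = 0.28/106 = 0.00264
Swamee-Jain: f = 0.02594
h_f = f(L/D)V²/(2g) = 0.02594·(1120/0.106)·3.943²/(2·9.81) = 217.2 m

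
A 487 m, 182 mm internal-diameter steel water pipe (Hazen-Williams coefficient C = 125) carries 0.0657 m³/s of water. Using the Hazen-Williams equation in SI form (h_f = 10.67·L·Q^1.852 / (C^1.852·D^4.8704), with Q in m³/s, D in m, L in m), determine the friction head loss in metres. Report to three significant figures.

h_f ≈ 17.6 m

h_f = 10.67·487·0.0657^1.852 / (125^1.852·0.182^4.8704) = 17.62 m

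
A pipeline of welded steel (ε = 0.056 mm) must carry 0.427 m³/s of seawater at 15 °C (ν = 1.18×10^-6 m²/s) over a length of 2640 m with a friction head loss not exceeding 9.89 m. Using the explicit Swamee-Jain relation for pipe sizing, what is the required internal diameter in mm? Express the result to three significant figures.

D ≈ 566 mm

Swamee-Jain (Type III): D = 0.66·[ε^1.25·(LQ²/(gh_f))^4.75 + ν·Q^9.4·(L/(gh_f))^5.2]^0.04
LQ²/(gh_f) = 4.961; L/(gh_f) = 27.21
Term 1 = ε^1.25·(…)^4.75 = 0.00976; Term 2 = ν·Q^9.4·(…)^5.2 = 0.0114
D = 0.66·(0.00976 + 0.0114)^0.04 = 0.5657 m = 566 mm
Check: V = 1.70 m/s, Re = 8.14×10^5, f = 0.01374, h_f = 9.43 m ≈ 9.89 m ✓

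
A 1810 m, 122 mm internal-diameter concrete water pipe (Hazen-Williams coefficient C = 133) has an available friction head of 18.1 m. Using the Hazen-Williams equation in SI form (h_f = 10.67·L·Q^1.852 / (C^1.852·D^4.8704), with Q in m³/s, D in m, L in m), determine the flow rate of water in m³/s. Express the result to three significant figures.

Q ≈ 0.0122 m³/s

Rearranging: Q = [h_f·C^1.852·D^4.8704 / (10.67·L)]^(1/1.852)
Q = [18.1·133^1.852·0.122^4.8704 / (10.67·1810)]^0.540 = 0.01219 m³/s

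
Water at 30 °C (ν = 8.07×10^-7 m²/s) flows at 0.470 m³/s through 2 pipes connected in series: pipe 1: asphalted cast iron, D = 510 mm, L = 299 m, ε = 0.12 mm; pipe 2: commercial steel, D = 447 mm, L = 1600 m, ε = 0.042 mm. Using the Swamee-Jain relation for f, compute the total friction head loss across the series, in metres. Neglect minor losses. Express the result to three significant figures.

Pipe 1: V = 2.301 m/s, Re = 1.45×10^6, ε/D = 2.35×10^-4, f = 0.01489, h_1 = f(L/D)V²/2g = 2.355 m
Pipe 2: V = 2.995 m/s, Re = 1.66×10^6, ε/D = 9.40×10^-5, f = 0.01292, h_2 = f(L/D)V²/2g = 21.14 m
Series → Q common, losses add: H = Σh = 23.49 m

H ≈ 23.5 m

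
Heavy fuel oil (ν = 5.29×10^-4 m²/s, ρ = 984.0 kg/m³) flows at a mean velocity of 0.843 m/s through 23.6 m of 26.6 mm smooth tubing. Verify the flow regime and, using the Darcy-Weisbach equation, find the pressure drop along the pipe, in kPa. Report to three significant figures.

Δp ≈ 468 kPa

Re = VD/ν = 0.843·0.02660/5.29×10^-4 = 42.4 → laminar (Re < 2300)
f = 64/Re = 1.510
h_f = f(L/D)V²/(2g) = 1.510·(23.6/0.02660)·0.843²/(2·9.81) = 48.52 m
Δp = ρg·h_f = 984.0·9.81·48.52 = 468.4 kPa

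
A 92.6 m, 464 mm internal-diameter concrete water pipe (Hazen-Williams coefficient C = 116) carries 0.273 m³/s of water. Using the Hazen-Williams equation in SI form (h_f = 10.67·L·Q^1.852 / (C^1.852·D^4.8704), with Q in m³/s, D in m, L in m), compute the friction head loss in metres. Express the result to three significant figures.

h_f ≈ 0.564 m

h_f = 10.67·92.6·0.273^1.852 / (116^1.852·0.464^4.8704) = 0.5641 m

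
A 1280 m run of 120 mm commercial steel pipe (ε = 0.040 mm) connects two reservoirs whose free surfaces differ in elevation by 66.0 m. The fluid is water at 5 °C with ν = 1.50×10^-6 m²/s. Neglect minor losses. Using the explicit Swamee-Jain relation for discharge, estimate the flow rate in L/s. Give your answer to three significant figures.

Q ≈ 29.5 L/s

Swamee-Jain (Type II): Q = -0.965·√(gD⁵h_f/L)·ln[ε/(3.7D) + √(3.17ν²L/(gD³h_f))]
√(gD⁵h_f/L) = √(9.81·0.120⁵·66.0/1280) = 0.003548
ε/(3.7D) = 9.01×10^-5; √(3.17ν²L/(gD³h_f)) = 9.03×10^-5
Q = -0.965·0.003548·ln(1.804×10^-4) = 0.02951 m³/s
Check: V = 2.61 m/s, Re = 2.09×10^5, f = 0.01791, h_f = 66.3 m ≈ 66.0 m ✓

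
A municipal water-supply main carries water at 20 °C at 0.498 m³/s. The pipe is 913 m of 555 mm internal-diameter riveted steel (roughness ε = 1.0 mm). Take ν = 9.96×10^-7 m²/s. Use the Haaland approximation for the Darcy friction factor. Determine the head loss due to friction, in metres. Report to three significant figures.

V = 4Q/(πD²) = 4·0.498/(π·0.555²) = 2.059 m/s
Re = VD/ν = 2.059·0.555/9.96×10^-7 = 1.15×10^6 → turbulent
ε/D = 1.0/555 = 0.00180
Haaland: f = 0.02298
h_f = f(L/D)V²/(2g) = 0.02298·(913/0.555)·2.059²/(2·9.81) = 8.165 m

h_f ≈ 8.17 m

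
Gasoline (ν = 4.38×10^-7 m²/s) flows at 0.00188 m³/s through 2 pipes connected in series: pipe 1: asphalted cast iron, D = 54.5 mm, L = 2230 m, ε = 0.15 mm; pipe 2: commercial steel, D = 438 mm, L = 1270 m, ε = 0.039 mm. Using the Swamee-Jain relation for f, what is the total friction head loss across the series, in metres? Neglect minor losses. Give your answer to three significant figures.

Pipe 1: V = 0.8059 m/s, Re = 1.00×10^5, ε/D = 0.00275, f = 0.02716, h_1 = f(L/D)V²/2g = 36.79 m
Pipe 2: V = 0.01248 m/s, Re = 1.25×10^4, ε/D = 8.90×10^-5, f = 0.02934, h_2 = f(L/D)V²/2g = 6.751×10^-4 m
Series → Q common, losses add: H = Σh = 36.79 m

H ≈ 36.8 m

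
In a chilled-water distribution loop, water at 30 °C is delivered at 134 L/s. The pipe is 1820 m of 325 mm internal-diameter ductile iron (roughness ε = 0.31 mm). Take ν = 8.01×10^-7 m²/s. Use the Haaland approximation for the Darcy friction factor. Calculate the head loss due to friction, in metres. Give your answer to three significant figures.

V = 4Q/(πD²) = 4·0.134/(π·0.325²) = 1.615 m/s
Re = VD/ν = 1.615·0.325/8.01×10^-7 = 6.55×10^5 → turbulent
ε/D = 0.31/325 = 9.54×10^-4
Haaland: f = 0.01987
h_f = f(L/D)V²/(2g) = 0.01987·(1820/0.325)·1.615²/(2·9.81) = 14.79 m

h_f ≈ 14.8 m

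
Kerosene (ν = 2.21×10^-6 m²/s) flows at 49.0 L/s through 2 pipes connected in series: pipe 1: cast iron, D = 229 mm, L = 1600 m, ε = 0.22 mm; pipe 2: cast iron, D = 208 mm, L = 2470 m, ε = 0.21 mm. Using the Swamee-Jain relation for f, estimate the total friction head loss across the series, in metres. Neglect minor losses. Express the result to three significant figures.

H ≈ 38.4 m

Pipe 1: V = 1.190 m/s, Re = 1.23×10^5, ε/D = 9.61×10^-4, f = 0.02179, h_1 = f(L/D)V²/2g = 10.98 m
Pipe 2: V = 1.442 m/s, Re = 1.36×10^5, ε/D = 0.00101, f = 0.02180, h_2 = f(L/D)V²/2g = 27.44 m
Series → Q common, losses add: H = Σh = 38.42 m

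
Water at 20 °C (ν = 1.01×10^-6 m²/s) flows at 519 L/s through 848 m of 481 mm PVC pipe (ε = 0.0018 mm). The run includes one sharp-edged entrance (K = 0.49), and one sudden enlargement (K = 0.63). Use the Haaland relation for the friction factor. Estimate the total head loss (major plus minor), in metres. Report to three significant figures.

V = 4Q/(πD²) = 2.856 m/s; V²/2g = 0.4158 m
Re = 1.36×10^6, ε/D = 3.74×10^-6 → f = 0.01109 (Haaland)
Major: h_f = f(L/D)·V²/2g = 0.01109·1763·0.4158 = 8.127 m
Minor: ΣK = 1.12; h_m = ΣK·V²/2g = 0.4657 m
Total H_L = 8.127 + 0.4657 = 8.593 m

H_L ≈ 8.59 m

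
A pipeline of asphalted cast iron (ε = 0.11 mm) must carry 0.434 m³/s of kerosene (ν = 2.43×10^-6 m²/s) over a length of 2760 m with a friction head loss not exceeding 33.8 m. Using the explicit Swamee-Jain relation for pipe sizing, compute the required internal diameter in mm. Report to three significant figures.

Swamee-Jain (Type III): D = 0.66·[ε^1.25·(LQ²/(gh_f))^4.75 + ν·Q^9.4·(L/(gh_f))^5.2]^0.04
LQ²/(gh_f) = 1.568; L/(gh_f) = 8.324
Term 1 = ε^1.25·(…)^4.75 = 9.54×10^-5; Term 2 = ν·Q^9.4·(…)^5.2 = 5.80×10^-5
D = 0.66·(9.54×10^-5 + 5.80×10^-5)^0.04 = 0.4645 m = 464 mm
Check: V = 2.56 m/s, Re = 4.90×10^5, f = 0.01587, h_f = 31.5 m ≈ 33.8 m ✓

D ≈ 464 mm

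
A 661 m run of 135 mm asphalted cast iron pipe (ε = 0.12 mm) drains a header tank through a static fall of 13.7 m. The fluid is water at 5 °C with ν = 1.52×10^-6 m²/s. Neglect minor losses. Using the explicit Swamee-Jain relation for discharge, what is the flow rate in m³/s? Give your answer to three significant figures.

Q ≈ 0.0231 m³/s

Swamee-Jain (Type II): Q = -0.965·√(gD⁵h_f/L)·ln[ε/(3.7D) + √(3.17ν²L/(gD³h_f))]
√(gD⁵h_f/L) = √(9.81·0.135⁵·13.7/661) = 0.003019
ε/(3.7D) = 2.40×10^-4; √(3.17ν²L/(gD³h_f)) = 1.21×10^-4
Q = -0.965·0.003019·ln(3.612×10^-4) = 0.02309 m³/s
Check: V = 1.61 m/s, Re = 1.43×10^5, f = 0.02125, h_f = 13.8 m ≈ 13.7 m ✓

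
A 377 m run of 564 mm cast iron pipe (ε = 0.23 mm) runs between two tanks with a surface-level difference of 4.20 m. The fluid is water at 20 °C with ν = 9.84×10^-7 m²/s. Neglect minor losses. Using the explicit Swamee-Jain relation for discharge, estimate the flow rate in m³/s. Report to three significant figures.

Q ≈ 0.686 m³/s

Swamee-Jain (Type II): Q = -0.965·√(gD⁵h_f/L)·ln[ε/(3.7D) + √(3.17ν²L/(gD³h_f))]
√(gD⁵h_f/L) = √(9.81·0.564⁵·4.20/377) = 0.07897
ε/(3.7D) = 1.10×10^-4; √(3.17ν²L/(gD³h_f)) = 1.25×10^-5
Q = -0.965·0.07897·ln(1.227×10^-4) = 0.6863 m³/s
Check: V = 2.75 m/s, Re = 1.57×10^6, f = 0.01642, h_f = 4.22 m ≈ 4.20 m ✓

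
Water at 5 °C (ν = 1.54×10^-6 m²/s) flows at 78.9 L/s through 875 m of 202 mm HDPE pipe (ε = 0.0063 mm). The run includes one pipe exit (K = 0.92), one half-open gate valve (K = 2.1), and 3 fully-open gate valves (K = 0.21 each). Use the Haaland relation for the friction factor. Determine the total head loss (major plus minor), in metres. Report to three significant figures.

V = 4Q/(πD²) = 2.462 m/s; V²/2g = 0.3089 m
Re = 3.23×10^5, ε/D = 3.12×10^-5 → f = 0.01443 (Haaland)
Major: h_f = f(L/D)·V²/2g = 0.01443·4332·0.3089 = 19.31 m
Minor: ΣK = 3.65; h_m = ΣK·V²/2g = 1.128 m
Total H_L = 19.31 + 1.128 = 20.43 m

H_L ≈ 20.4 m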